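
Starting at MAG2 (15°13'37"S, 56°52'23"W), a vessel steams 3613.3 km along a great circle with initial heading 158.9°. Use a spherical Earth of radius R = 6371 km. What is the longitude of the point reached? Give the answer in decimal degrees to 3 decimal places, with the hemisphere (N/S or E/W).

41.045°W

MAG2: φ = -15.22694°, λ = -56.87306°
δ = d/R = 3613.3/6371 = 0.567148 rad
φ₂ = arcsin(sin φ₁ cos δ + cos φ₁ sin δ cos θ)
   = arcsin(-0.26264·0.84344 + 0.96489·0.53723·-0.93295) = -44.84055°
λ₂ = λ₁ + atan2(sin θ sin δ cos φ₁, cos δ − sin φ₁ sin φ₂) = -41.04497°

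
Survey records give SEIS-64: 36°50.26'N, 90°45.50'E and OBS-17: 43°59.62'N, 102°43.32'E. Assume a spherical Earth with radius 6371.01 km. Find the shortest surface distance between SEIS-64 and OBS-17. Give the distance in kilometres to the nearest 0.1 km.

SEIS-64: φ = +36.83767°, λ = +90.75833°
OBS-17: φ = +43.99367°, λ = +102.72200°
Δφ = 7.1560°,  Δλ = 11.9637°
a = sin²(Δφ/2) + cos φ₁ cos φ₂ sin²(Δλ/2) = 0.010148
c = 2·arcsin(√a) = 0.201815 rad = 11.5632°
d = R·c = 6371.01 × 0.201815 = 1285.8 km

1285.8 km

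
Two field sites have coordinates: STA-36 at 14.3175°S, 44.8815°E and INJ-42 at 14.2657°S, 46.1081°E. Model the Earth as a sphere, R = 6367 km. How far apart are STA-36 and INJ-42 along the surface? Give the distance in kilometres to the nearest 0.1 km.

132.2 km

Δφ = 0.0518°,  Δλ = 1.2266°
a = sin²(Δφ/2) + cos φ₁ cos φ₂ sin²(Δλ/2) = 0.000108
c = 2·arcsin(√a) = 0.020765 rad = 1.1898°
d = R·c = 6367 × 0.020765 = 132.2 km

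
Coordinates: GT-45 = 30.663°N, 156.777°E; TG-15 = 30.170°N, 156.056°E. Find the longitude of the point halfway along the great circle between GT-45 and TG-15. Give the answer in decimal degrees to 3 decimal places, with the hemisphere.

156.416°E

Bx = cos φ₂ cos Δλ = 0.864470,  By = cos φ₂ sin Δλ = -0.010879
φₘ = atan2(sin φ₁ + sin φ₂, √((cos φ₁ + Bx)² + By²)) = 30.41700°
λₘ = λ₁ + atan2(By, cos φ₁ + Bx) = 156.41559°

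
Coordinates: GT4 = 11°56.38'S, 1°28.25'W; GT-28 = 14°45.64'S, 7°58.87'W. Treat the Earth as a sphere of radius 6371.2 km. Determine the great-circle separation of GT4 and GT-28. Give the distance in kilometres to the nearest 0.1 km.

GT4: φ = -11.93967°, λ = -1.47083°
GT-28: φ = -14.76067°, λ = -7.98117°
Δφ = -2.8210°,  Δλ = -6.5103°
a = sin²(Δφ/2) + cos φ₁ cos φ₂ sin²(Δλ/2) = 0.003656
c = 2·arcsin(√a) = 0.121009 rad = 6.9333°
d = R·c = 6371.2 × 0.121009 = 771.0 km

771.0 km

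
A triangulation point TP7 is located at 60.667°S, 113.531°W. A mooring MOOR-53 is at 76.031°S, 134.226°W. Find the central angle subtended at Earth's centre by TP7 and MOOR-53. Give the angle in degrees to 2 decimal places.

16.94°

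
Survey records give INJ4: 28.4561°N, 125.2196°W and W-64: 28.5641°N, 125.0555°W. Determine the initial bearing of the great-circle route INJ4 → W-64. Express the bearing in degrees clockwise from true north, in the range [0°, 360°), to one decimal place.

53.1°

Δλ = 0.1641°
y = sin Δλ · cos φ₂ = 0.002515
x = cos φ₁ sin φ₂ − sin φ₁ cos φ₂ cos Δλ = 0.001887
θ = atan2(y, x) = 53.1291° → 53.1291° (mod 360°)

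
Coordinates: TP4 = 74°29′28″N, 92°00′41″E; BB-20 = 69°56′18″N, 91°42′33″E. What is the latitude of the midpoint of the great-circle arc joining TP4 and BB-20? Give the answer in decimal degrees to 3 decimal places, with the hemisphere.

72.215°N

TP4: φ = +74.49111°, λ = +92.01139°
BB-20: φ = +69.93833°, λ = +91.70917°
Bx = cos φ₂ cos Δλ = 0.343027,  By = cos φ₂ sin Δλ = -0.001809
φₘ = atan2(sin φ₁ + sin φ₂, √((cos φ₁ + Bx)² + By²)) = 72.21478°
λₘ = λ₁ + atan2(By, cos φ₁ + Bx) = 91.84155°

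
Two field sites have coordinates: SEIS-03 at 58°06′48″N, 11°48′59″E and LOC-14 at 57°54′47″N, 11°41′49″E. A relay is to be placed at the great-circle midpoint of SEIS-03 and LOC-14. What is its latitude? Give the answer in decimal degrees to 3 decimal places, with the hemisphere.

SEIS-03: φ = +58.11333°, λ = +11.81639°
LOC-14: φ = +57.91306°, λ = +11.69694°
Bx = cos φ₂ cos Δλ = 0.531204,  By = cos φ₂ sin Δλ = -0.001107
φₘ = atan2(sin φ₁ + sin φ₂, √((cos φ₁ + Bx)² + By²)) = 58.01321°
λₘ = λ₁ + atan2(By, cos φ₁ + Bx) = 11.75650°

58.013°N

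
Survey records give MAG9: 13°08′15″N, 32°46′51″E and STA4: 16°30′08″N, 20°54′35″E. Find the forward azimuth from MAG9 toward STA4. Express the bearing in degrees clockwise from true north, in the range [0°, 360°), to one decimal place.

287.8°

MAG9: φ = +13.13750°, λ = +32.78083°
STA4: φ = +16.50222°, λ = +20.90972°
Δλ = -11.8711°
y = sin Δλ · cos φ₂ = -0.197237
x = cos φ₁ sin φ₂ − sin φ₁ cos φ₂ cos Δλ = 0.063353
θ = atan2(y, x) = -72.1930° → 287.8070° (mod 360°)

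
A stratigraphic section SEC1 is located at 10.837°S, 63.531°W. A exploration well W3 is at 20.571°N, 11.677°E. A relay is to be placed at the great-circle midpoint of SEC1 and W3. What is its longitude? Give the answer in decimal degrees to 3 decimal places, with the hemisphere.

26.983°W

Bx = cos φ₂ cos Δλ = 0.239032,  By = cos φ₂ sin Δλ = 0.905210
φₘ = atan2(sin φ₁ + sin φ₂, √((cos φ₁ + Bx)² + By²)) = 6.13352°
λₘ = λ₁ + atan2(By, cos φ₁ + Bx) = -26.98340°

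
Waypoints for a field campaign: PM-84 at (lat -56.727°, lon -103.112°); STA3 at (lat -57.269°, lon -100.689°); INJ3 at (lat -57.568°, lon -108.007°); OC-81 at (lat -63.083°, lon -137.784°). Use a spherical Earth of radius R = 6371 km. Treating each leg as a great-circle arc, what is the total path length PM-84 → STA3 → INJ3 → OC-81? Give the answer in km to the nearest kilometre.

PM-84→STA3: c = 0.024899 rad, d = 158.63 km
STA3→INJ3: c = 0.068943 rad, d = 439.23 km
INJ3→OC-81: c = 0.271703 rad, d = 1731.02 km
Total = 158.63 + 439.23 + 1731.02 = 2328.88 km

2329 km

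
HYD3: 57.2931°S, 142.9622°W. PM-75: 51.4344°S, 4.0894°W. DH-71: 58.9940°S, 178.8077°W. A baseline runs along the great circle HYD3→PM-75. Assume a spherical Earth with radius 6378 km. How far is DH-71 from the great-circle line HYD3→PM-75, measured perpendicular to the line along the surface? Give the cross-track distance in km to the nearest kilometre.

2076 km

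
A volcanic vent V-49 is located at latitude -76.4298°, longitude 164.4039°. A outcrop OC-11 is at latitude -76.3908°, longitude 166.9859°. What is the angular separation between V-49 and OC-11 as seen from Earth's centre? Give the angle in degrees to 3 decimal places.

0.608°

Δφ = 0.0390°,  Δλ = 2.5820°
a = sin²(Δφ/2) + cos φ₁ cos φ₂ sin²(Δλ/2) = 0.000028
c = 2·arcsin(√a) = 0.010610 rad = 0.6079°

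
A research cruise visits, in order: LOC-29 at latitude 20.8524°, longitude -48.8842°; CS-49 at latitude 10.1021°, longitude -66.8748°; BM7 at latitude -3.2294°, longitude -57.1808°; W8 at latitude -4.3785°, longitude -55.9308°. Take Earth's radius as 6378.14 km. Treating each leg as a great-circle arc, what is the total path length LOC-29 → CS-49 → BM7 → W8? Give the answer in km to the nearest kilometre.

4289 km

LOC-29→CS-49: c = 0.355515 rad, d = 2267.52 km
CS-49→BM7: c = 0.287284 rad, d = 1832.34 km
BM7→W8: c = 0.029599 rad, d = 188.78 km
Total = 2267.52 + 1832.34 + 188.78 = 4288.64 km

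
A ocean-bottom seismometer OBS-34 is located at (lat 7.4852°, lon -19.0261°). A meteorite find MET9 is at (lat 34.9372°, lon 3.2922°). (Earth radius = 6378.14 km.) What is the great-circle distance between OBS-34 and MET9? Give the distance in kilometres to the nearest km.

Δφ = 27.4520°,  Δλ = 22.3183°
a = sin²(Δφ/2) + cos φ₁ cos φ₂ sin²(Δλ/2) = 0.086745
c = 2·arcsin(√a) = 0.597918 rad = 34.2582°
d = R·c = 6378.14 × 0.597918 = 3813.6 km

3814 km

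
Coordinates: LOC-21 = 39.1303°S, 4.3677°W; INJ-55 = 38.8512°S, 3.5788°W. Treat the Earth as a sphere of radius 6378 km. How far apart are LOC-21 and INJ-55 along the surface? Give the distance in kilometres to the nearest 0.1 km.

Δφ = 0.2791°,  Δλ = 0.7889°
a = sin²(Δφ/2) + cos φ₁ cos φ₂ sin²(Δλ/2) = 0.000035
c = 2·arcsin(√a) = 0.011758 rad = 0.6737°
d = R·c = 6378 × 0.011758 = 75.0 km

75.0 km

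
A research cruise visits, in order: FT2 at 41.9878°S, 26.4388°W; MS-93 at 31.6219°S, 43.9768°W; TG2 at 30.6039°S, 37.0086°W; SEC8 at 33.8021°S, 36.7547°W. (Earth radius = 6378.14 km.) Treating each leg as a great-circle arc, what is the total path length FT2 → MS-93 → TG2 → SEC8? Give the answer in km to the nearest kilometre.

FT2→MS-93: c = 0.303627 rad, d = 1936.57 km
MS-93→TG2: c = 0.105609 rad, d = 673.59 km
TG2→SEC8: c = 0.055945 rad, d = 356.82 km
Total = 1936.57 + 673.59 + 356.82 = 2966.98 km

2967 km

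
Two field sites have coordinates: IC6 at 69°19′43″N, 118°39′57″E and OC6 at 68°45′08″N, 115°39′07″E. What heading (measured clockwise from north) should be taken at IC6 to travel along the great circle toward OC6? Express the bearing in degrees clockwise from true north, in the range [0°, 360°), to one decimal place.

IC6: φ = +69.32861°, λ = +118.66583°
OC6: φ = +68.75222°, λ = +115.65194°
Δλ = -3.0139°
y = sin Δλ · cos φ₂ = -0.019054
x = cos φ₁ sin φ₂ − sin φ₁ cos φ₂ cos Δλ = -0.009591
θ = atan2(y, x) = -116.7177° → 243.2823° (mod 360°)

243.3°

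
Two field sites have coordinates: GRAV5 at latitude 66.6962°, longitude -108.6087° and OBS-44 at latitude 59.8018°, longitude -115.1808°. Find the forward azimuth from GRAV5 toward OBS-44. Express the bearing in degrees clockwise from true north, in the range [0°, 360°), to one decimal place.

206.2°

Δλ = -6.5721°
y = sin Δλ · cos φ₂ = -0.057569
x = cos φ₁ sin φ₂ − sin φ₁ cos φ₂ cos Δλ = -0.117004
θ = atan2(y, x) = -153.8015° → 206.1985° (mod 360°)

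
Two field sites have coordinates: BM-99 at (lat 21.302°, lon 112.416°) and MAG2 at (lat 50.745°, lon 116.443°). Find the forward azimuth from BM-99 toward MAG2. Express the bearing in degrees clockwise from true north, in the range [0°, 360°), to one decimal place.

5.2°

Δλ = 4.0270°
y = sin Δλ · cos φ₂ = 0.044437
x = cos φ₁ sin φ₂ − sin φ₁ cos φ₂ cos Δλ = 0.492125
θ = atan2(y, x) = 5.1597° → 5.1597° (mod 360°)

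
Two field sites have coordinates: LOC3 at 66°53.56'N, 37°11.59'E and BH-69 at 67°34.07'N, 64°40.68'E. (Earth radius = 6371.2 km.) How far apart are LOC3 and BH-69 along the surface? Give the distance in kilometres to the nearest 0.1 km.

LOC3: φ = +66.89267°, λ = +37.19317°
BH-69: φ = +67.56783°, λ = +64.67800°
Δφ = 0.6752°,  Δλ = 27.4848°
a = sin²(Δφ/2) + cos φ₁ cos φ₂ sin²(Δλ/2) = 0.008486
c = 2·arcsin(√a) = 0.184501 rad = 10.5711°
d = R·c = 6371.2 × 0.184501 = 1175.5 km

1175.5 km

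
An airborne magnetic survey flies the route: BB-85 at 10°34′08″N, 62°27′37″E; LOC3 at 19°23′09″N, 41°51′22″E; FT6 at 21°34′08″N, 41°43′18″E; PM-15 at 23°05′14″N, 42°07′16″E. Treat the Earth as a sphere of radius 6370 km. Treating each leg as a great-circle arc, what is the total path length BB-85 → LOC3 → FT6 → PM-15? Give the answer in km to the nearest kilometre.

2834 km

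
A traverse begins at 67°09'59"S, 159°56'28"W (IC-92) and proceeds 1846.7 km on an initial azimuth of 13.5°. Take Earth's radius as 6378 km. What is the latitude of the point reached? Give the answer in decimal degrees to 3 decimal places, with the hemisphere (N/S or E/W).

IC-92: φ = -67.16639°, λ = -159.94111°
δ = d/R = 1846.7/6378 = 0.289542 rad
φ₂ = arcsin(sin φ₁ cos δ + cos φ₁ sin δ cos θ)
   = arcsin(-0.92164·0.95837 + 0.38806·0.28551·0.97237) = -50.85386°
λ₂ = λ₁ + atan2(sin θ sin δ cos φ₁, cos δ − sin φ₁ sin φ₂) = -153.88061°

50.854°S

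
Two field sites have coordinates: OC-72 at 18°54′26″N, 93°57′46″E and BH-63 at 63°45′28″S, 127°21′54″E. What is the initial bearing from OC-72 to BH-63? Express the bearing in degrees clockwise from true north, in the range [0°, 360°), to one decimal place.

OC-72: φ = +18.90722°, λ = +93.96278°
BH-63: φ = -63.75778°, λ = +127.36500°
Δλ = 33.4022°
y = sin Δλ · cos φ₂ = 0.243419
x = cos φ₁ sin φ₂ − sin φ₁ cos φ₂ cos Δλ = -0.968151
θ = atan2(y, x) = 165.8869° → 165.8869° (mod 360°)

165.9°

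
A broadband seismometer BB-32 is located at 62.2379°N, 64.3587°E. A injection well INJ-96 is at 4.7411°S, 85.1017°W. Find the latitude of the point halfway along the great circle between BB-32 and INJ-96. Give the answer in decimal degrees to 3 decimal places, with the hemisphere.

51.387°N

Bx = cos φ₂ cos Δλ = -0.858331,  By = cos φ₂ sin Δλ = -0.506395
φₘ = atan2(sin φ₁ + sin φ₂, √((cos φ₁ + Bx)² + By²)) = 51.38698°
λₘ = λ₁ + atan2(By, cos φ₁ + Bx) = -63.42218°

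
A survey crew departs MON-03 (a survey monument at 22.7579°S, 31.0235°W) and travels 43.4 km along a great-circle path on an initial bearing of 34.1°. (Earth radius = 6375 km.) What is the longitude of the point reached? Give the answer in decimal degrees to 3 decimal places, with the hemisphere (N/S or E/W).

δ = d/R = 43.4/6375 = 0.006808 rad
φ₂ = arcsin(sin φ₁ cos δ + cos φ₁ sin δ cos θ)
   = arcsin(-0.38684·0.99998 + 0.92215·0.00681·0.82806) = -22.43473°
λ₂ = λ₁ + atan2(sin θ sin δ cos φ₁, cos δ − sin φ₁ sin φ₂) = -30.78691°

30.787°W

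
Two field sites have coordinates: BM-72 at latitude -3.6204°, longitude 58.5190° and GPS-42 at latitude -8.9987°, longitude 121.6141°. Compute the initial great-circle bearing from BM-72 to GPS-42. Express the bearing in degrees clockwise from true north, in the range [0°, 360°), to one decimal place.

98.3°

Δλ = 63.0951°
y = sin Δλ · cos φ₂ = 0.880783
x = cos φ₁ sin φ₂ − sin φ₁ cos φ₂ cos Δλ = -0.127877
θ = atan2(y, x) = 98.2608° → 98.2608° (mod 360°)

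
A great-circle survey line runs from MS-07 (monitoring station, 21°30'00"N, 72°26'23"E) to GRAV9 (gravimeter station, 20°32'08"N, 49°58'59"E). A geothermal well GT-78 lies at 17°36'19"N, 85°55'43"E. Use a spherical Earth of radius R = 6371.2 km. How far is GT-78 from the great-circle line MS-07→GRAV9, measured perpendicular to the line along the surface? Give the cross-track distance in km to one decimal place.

335.0 km

MS-07: φ = +21.50000°, λ = +72.43972°
GRAV9: φ = +20.53556°, λ = +49.98306°
GT-78: φ = +17.60528°, λ = +85.92861°
δ₁₃ = central angle MS-07→GT-78 = 0.231919 rad  (haversine)
θ₁₃ = bearing MS-07→GT-78 = 104.690°,  θ₁₂ = bearing MS-07→GRAV9 = 271.472°
dₓₜ = R·arcsin(sin δ₁₃ · sin(θ₁₃ − θ₁₂)) = 6371.2·arcsin(0.22985·sin(-166.782°)) = -334.993 km
|dₓₜ| = 334.993 km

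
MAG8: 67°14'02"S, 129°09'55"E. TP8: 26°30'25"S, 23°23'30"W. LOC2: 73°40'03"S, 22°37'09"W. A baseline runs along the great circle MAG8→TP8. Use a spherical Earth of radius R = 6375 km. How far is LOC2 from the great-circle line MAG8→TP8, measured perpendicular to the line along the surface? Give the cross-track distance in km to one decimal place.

816.7 km

MAG8: φ = -67.23389°, λ = +129.16528°
TP8: φ = -26.50694°, λ = -23.39167°
LOC2: φ = -73.66750°, λ = -22.61917°
δ₁₃ = central angle MAG8→LOC2 = 0.661629 rad  (haversine)
θ₁₃ = bearing MAG8→LOC2 = 192.497°,  θ₁₂ = bearing MAG8→TP8 = 204.499°
dₓₜ = R·arcsin(sin δ₁₃ · sin(θ₁₃ − θ₁₂)) = 6375·arcsin(0.61440·sin(-12.002°)) = -816.698 km
|dₓₜ| = 816.698 km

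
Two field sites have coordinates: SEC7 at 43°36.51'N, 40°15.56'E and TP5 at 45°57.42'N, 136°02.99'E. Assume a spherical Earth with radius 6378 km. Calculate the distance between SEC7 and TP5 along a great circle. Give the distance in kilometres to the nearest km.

7077 km

SEC7: φ = +43.60850°, λ = +40.25933°
TP5: φ = +45.95700°, λ = +136.04983°
Δφ = 2.3485°,  Δλ = 95.7905°
a = sin²(Δφ/2) + cos φ₁ cos φ₂ sin²(Δλ/2) = 0.277499
c = 2·arcsin(√a) = 1.109619 rad = 63.5765°
d = R·c = 6378 × 1.109619 = 7077.2 km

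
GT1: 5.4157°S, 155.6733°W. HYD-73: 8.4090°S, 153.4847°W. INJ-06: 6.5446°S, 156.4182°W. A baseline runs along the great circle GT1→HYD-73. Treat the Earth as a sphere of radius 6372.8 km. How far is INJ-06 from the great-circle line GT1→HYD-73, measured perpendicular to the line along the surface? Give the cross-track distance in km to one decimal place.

140.3 km

δ₁₃ = central angle GT1→INJ-06 = 0.023567 rad  (haversine)
θ₁₃ = bearing GT1→INJ-06 = 213.237°,  θ₁₂ = bearing GT1→HYD-73 = 144.151°
dₓₜ = R·arcsin(sin δ₁₃ · sin(θ₁₃ − θ₁₂)) = 6372.8·arcsin(0.02356·sin(69.086°)) = 140.290 km
|dₓₜ| = 140.290 km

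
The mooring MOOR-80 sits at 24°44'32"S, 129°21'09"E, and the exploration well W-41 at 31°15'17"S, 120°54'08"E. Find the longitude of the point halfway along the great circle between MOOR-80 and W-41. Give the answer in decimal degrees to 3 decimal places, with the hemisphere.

MOOR-80: φ = -24.74222°, λ = +129.35250°
W-41: φ = -31.25472°, λ = +120.90222°
Bx = cos φ₂ cos Δλ = 0.845588,  By = cos φ₂ sin Δλ = -0.125624
φₘ = atan2(sin φ₁ + sin φ₂, √((cos φ₁ + Bx)² + By²)) = -28.06309°
λₘ = λ₁ + atan2(By, cos φ₁ + Bx) = 125.25540°

125.255°E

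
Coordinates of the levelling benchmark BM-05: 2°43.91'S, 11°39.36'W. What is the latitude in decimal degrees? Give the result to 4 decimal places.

2° + 43.91′/60 = 2 + 0.73183 = 2.7318°

2.7318°S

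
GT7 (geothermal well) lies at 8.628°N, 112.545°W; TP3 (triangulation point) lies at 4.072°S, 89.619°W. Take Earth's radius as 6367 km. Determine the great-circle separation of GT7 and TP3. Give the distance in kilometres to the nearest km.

Δφ = -12.7000°,  Δλ = 22.9260°
a = sin²(Δφ/2) + cos φ₁ cos φ₂ sin²(Δλ/2) = 0.051183
c = 2·arcsin(√a) = 0.456424 rad = 26.1512°
d = R·c = 6367 × 0.456424 = 2906.1 km

2906 km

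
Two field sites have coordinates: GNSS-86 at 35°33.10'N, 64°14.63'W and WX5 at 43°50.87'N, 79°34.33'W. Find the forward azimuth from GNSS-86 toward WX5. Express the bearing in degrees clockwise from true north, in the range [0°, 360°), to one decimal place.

309.9°

GNSS-86: φ = +35.55167°, λ = -64.24383°
WX5: φ = +43.84783°, λ = -79.57217°
Δλ = -15.3283°
y = sin Δλ · cos φ₂ = -0.190644
x = cos φ₁ sin φ₂ − sin φ₁ cos φ₂ cos Δλ = 0.159207
θ = atan2(y, x) = -50.1349° → 309.8651° (mod 360°)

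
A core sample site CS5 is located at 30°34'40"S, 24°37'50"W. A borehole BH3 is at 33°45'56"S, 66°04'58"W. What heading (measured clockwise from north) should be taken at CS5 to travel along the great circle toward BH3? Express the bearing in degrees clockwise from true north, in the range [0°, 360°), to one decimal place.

253.6°

CS5: φ = -30.57778°, λ = -24.63056°
BH3: φ = -33.76556°, λ = -66.08278°
Δλ = -41.4522°
y = sin Δλ · cos φ₂ = -0.550329
x = cos φ₁ sin φ₂ − sin φ₁ cos φ₂ cos Δλ = -0.161541
θ = atan2(y, x) = -106.3588° → 253.6412° (mod 360°)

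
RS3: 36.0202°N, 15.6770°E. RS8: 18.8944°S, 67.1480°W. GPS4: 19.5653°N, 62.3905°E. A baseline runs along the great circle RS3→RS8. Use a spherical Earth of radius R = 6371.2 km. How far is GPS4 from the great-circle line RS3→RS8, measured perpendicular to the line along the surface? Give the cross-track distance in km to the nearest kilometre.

δ₁₃ = central angle RS3→GPS4 = 0.767755 rad  (haversine)
θ₁₃ = bearing RS3→GPS4 = 99.036°,  θ₁₂ = bearing RS3→RS8 = 250.555°
dₓₜ = R·arcsin(sin δ₁₃ · sin(θ₁₃ − θ₁₂)) = 6371.2·arcsin(0.69452·sin(-151.519°)) = -2150.709 km
|dₓₜ| = 2150.709 km

2151 km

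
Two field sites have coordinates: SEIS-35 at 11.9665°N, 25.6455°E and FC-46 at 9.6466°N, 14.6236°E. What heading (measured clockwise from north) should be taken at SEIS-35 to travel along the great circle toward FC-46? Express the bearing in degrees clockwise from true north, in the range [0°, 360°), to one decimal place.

259.0°

Δλ = -11.0219°
y = sin Δλ · cos φ₂ = -0.188481
x = cos φ₁ sin φ₂ − sin φ₁ cos φ₂ cos Δλ = -0.036708
θ = atan2(y, x) = -101.0209° → 258.9791° (mod 360°)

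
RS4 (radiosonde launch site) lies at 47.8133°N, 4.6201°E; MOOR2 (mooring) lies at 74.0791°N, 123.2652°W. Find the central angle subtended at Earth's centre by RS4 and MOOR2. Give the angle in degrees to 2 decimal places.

53.17°

Δφ = 26.2658°,  Δλ = -127.8853°
a = sin²(Δφ/2) + cos φ₁ cos φ₂ sin²(Δλ/2) = 0.200292
c = 2·arcsin(√a) = 0.928024 rad = 53.1719°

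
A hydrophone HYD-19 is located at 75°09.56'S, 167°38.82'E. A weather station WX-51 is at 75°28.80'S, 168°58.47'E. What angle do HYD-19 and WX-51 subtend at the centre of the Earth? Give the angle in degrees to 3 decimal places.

HYD-19: φ = -75.15933°, λ = +167.64700°
WX-51: φ = -75.48000°, λ = +168.97450°
Δφ = -0.3207°,  Δλ = 1.3275°
a = sin²(Δφ/2) + cos φ₁ cos φ₂ sin²(Δλ/2) = 0.000016
c = 2·arcsin(√a) = 0.008111 rad = 0.4647°

0.465°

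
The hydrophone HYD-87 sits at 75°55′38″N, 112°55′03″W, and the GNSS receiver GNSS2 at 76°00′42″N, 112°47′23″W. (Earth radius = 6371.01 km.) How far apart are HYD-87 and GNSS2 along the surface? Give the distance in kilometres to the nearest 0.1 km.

HYD-87: φ = +75.92722°, λ = -112.91750°
GNSS2: φ = +76.01167°, λ = -112.78972°
Δφ = 0.0844°,  Δλ = 0.1278°
a = sin²(Δφ/2) + cos φ₁ cos φ₂ sin²(Δλ/2) = 0.000001
c = 2·arcsin(√a) = 0.001570 rad = 0.0899°
d = R·c = 6371.01 × 0.001570 = 10.0 km

10.0 km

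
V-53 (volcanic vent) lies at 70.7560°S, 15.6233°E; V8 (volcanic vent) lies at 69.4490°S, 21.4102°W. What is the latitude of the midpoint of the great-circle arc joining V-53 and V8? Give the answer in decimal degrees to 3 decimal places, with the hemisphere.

Bx = cos φ₂ cos Δλ = 0.280230,  By = cos φ₂ sin Δλ = -0.211426
φₘ = atan2(sin φ₁ + sin φ₂, √((cos φ₁ + Bx)² + By²)) = -71.05639°
λₘ = λ₁ + atan2(By, cos φ₁ + Bx) = -3.49816°

71.056°S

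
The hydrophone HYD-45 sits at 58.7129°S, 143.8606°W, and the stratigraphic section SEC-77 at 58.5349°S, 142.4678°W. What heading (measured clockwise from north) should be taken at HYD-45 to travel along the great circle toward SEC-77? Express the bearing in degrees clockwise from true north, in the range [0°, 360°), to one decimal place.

76.8°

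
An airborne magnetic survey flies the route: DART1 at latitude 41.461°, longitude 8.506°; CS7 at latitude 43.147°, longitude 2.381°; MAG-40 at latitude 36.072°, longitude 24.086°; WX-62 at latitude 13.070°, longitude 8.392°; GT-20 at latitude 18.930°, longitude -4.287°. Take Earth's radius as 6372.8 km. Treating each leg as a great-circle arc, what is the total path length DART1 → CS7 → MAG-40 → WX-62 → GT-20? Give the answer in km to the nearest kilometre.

7054 km

DART1→CS7: c = 0.084336 rad, d = 537.46 km
CS7→MAG-40: c = 0.315715 rad, d = 2011.99 km
MAG-40→WX-62: c = 0.470946 rad, d = 3001.25 km
WX-62→GT-20: c = 0.235894 rad, d = 1503.31 km
Total = 537.46 + 2011.99 + 3001.25 + 1503.31 = 7053.99 km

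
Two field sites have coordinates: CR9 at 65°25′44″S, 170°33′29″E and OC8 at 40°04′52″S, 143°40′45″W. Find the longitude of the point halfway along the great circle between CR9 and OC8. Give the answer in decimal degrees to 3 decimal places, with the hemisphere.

159.445°W

CR9: φ = -65.42889°, λ = +170.55806°
OC8: φ = -40.08111°, λ = -143.67917°
Bx = cos φ₂ cos Δλ = 0.533781,  By = cos φ₂ sin Δλ = 0.548186
φₘ = atan2(sin φ₁ + sin φ₂, √((cos φ₁ + Bx)² + By²)) = -54.78206°
λₘ = λ₁ + atan2(By, cos φ₁ + Bx) = -159.44501°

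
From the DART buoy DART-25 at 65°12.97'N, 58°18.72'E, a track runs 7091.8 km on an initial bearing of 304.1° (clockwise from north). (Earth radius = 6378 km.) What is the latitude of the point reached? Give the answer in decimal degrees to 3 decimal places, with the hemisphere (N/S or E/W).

DART-25: φ = +65.21617°, λ = +58.31200°
δ = d/R = 7091.8/6378 = 1.111916 rad
φ₂ = arcsin(sin φ₁ cos δ + cos φ₁ sin δ cos θ)
   = arcsin(0.90790·0.44294 + 0.41920·0.89655·0.56064) = 37.79603°
λ₂ = λ₁ + atan2(sin θ sin δ cos φ₁, cos δ − sin φ₁ sin φ₂) = -51.71895°

37.796°N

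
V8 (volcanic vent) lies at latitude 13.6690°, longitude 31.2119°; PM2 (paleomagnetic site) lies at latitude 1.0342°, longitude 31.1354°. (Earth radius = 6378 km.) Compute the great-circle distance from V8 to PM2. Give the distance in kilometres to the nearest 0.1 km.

1406.5 km

Δφ = -12.6348°,  Δλ = -0.0765°
a = sin²(Δφ/2) + cos φ₁ cos φ₂ sin²(Δλ/2) = 0.012108
c = 2·arcsin(√a) = 0.220523 rad = 12.6350°
d = R·c = 6378 × 0.220523 = 1406.5 km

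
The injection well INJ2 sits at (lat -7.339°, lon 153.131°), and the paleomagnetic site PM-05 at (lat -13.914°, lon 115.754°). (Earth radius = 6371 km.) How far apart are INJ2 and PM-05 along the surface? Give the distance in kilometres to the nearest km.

4145 km

Δφ = -6.5750°,  Δλ = -37.3770°
a = sin²(Δφ/2) + cos φ₁ cos φ₂ sin²(Δλ/2) = 0.102130
c = 2·arcsin(√a) = 0.650569 rad = 37.2749°
d = R·c = 6371 × 0.650569 = 4144.8 km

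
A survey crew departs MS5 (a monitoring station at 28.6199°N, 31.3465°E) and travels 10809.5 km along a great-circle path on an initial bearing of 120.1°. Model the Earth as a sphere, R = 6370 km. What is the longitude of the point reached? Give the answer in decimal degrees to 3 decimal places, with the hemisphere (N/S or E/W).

δ = d/R = 10809.5/6370 = 1.696939 rad
φ₂ = arcsin(sin φ₁ cos δ + cos φ₁ sin δ cos θ)
   = arcsin(0.47900·-0.12581 + 0.87782·0.99205·-0.50151) = -29.80161°
λ₂ = λ₁ + atan2(sin θ sin δ cos φ₁, cos δ − sin φ₁ sin φ₂) = 112.87220°

112.872°E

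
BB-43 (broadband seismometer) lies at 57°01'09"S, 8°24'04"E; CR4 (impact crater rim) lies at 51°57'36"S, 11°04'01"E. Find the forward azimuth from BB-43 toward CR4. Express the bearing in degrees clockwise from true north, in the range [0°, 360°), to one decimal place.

BB-43: φ = -57.01917°, λ = +8.40111°
CR4: φ = -51.96000°, λ = +11.06694°
Δλ = 2.6658°
y = sin Δλ · cos φ₂ = 0.028660
x = cos φ₁ sin φ₂ − sin φ₁ cos φ₂ cos Δλ = 0.087625
θ = atan2(y, x) = 18.1119° → 18.1119° (mod 360°)

18.1°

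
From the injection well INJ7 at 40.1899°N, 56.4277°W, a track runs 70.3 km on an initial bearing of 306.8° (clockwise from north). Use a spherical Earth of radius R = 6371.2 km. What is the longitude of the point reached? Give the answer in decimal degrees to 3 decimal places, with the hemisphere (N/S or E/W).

57.094°W

δ = d/R = 70.3/6371.2 = 0.011034 rad
φ₂ = arcsin(sin φ₁ cos δ + cos φ₁ sin δ cos θ)
   = arcsin(0.64532·0.99994 + 0.76391·0.01103·0.59902) = 40.56670°
λ₂ = λ₁ + atan2(sin θ sin δ cos φ₁, cos δ − sin φ₁ sin φ₂) = -57.09409°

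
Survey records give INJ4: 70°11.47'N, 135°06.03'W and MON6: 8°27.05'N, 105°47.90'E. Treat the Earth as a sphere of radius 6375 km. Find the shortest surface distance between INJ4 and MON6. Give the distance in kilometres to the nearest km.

10172 km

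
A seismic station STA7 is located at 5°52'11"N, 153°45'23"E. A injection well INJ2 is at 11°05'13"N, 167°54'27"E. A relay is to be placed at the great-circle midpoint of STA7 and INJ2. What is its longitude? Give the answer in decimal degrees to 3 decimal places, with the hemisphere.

STA7: φ = +5.86972°, λ = +153.75639°
INJ2: φ = +11.08694°, λ = +167.90750°
Bx = cos φ₂ cos Δλ = 0.951557,  By = cos φ₂ sin Δλ = 0.239917
φₘ = atan2(sin φ₁ + sin φ₂, √((cos φ₁ + Bx)² + By²)) = 8.54244°
λₘ = λ₁ + atan2(By, cos φ₁ + Bx) = 160.78365°

160.784°E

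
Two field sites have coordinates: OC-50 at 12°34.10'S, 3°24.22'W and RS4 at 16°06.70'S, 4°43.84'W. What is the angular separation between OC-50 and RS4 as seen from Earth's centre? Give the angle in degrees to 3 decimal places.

3.769°

OC-50: φ = -12.56833°, λ = -3.40367°
RS4: φ = -16.11167°, λ = -4.73067°
Δφ = -3.5433°,  Δλ = -1.3270°
a = sin²(Δφ/2) + cos φ₁ cos φ₂ sin²(Δλ/2) = 0.001082
c = 2·arcsin(√a) = 0.065786 rad = 3.7693°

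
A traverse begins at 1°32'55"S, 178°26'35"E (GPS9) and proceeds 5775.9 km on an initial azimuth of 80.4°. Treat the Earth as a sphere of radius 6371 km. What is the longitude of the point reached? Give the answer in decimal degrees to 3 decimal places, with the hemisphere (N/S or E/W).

130.156°W

GPS9: φ = -1.54861°, λ = +178.44306°
δ = d/R = 5775.9/6371 = 0.906592 rad
φ₂ = arcsin(sin φ₁ cos δ + cos φ₁ sin δ cos θ)
   = arcsin(-0.02703·0.61643 + 0.99963·0.78741·0.16677) = 6.58101°
λ₂ = λ₁ + atan2(sin θ sin δ cos φ₁, cos δ − sin φ₁ sin φ₂) = -130.15602°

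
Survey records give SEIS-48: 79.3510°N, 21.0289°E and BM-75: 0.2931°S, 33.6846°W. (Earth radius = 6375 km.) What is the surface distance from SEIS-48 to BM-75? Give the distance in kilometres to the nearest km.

9364 km

Δφ = -79.6441°,  Δλ = -54.7135°
a = sin²(Δφ/2) + cos φ₁ cos φ₂ sin²(Δλ/2) = 0.449140
c = 2·arcsin(√a) = 1.468901 rad = 84.1618°
d = R·c = 6375 × 1.468901 = 9364.2 km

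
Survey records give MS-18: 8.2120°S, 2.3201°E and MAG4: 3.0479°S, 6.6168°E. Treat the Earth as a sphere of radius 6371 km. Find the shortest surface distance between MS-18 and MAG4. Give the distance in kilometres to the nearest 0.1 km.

Δφ = 5.1641°,  Δλ = 4.2967°
a = sin²(Δφ/2) + cos φ₁ cos φ₂ sin²(Δλ/2) = 0.003418
c = 2·arcsin(√a) = 0.117001 rad = 6.7037°
d = R·c = 6371 × 0.117001 = 745.4 km

745.4 km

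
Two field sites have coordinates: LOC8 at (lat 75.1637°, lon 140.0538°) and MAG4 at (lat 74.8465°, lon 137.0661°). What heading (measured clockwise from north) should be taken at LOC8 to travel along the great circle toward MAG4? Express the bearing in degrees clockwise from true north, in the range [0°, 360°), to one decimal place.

Δλ = -2.9877°
y = sin Δλ · cos φ₂ = -0.013625
x = cos φ₁ sin φ₂ − sin φ₁ cos φ₂ cos Δλ = -0.005193
θ = atan2(y, x) = -110.8627° → 249.1373° (mod 360°)

249.1°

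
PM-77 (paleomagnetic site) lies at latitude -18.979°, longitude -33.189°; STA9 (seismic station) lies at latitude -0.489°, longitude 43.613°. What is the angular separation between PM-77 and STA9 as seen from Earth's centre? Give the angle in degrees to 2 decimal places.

Δφ = 18.4900°,  Δλ = 76.8020°
a = sin²(Δφ/2) + cos φ₁ cos φ₂ sin²(Δλ/2) = 0.390664
c = 2·arcsin(√a) = 1.350342 rad = 77.3689°

77.37°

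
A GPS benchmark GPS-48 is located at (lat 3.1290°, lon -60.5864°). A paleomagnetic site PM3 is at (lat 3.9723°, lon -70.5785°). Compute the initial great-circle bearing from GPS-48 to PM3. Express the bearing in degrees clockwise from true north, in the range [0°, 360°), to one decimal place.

275.1°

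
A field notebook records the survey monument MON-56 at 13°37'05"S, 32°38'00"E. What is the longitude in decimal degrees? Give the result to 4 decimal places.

32° + 38′/60 + 0″/3600 = 32 + 0.63333 + 0.00000 = 32.6333°

32.6333°E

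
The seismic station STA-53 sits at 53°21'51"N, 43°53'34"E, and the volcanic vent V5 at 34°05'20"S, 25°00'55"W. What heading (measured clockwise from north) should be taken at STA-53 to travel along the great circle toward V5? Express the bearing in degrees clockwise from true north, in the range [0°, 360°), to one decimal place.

STA-53: φ = +53.36417°, λ = +43.89278°
V5: φ = -34.08889°, λ = -25.01528°
Δλ = -68.9081°
y = sin Δλ · cos φ₂ = -0.772685
x = cos φ₁ sin φ₂ − sin φ₁ cos φ₂ cos Δλ = -0.573605
θ = atan2(y, x) = -126.5884° → 233.4116° (mod 360°)

233.4°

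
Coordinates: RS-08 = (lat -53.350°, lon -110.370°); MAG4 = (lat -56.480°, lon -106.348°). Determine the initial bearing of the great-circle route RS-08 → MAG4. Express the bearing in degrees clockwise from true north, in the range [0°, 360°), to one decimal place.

Δλ = 4.0220°
y = sin Δλ · cos φ₂ = 0.038733
x = cos φ₁ sin φ₂ − sin φ₁ cos φ₂ cos Δλ = -0.055693
θ = atan2(y, x) = 145.1823° → 145.1823° (mod 360°)

145.2°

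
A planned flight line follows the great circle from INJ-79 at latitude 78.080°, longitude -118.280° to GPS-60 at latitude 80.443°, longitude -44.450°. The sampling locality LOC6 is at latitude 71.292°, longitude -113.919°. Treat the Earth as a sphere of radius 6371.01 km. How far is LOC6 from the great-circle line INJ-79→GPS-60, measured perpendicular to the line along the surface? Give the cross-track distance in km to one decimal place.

640.7 km

δ₁₃ = central angle INJ-79→LOC6 = 0.120085 rad  (haversine)
θ₁₃ = bearing INJ-79→LOC6 = 168.253°,  θ₁₂ = bearing INJ-79→GPS-60 = 45.184°
dₓₜ = R·arcsin(sin δ₁₃ · sin(θ₁₃ − θ₁₂)) = 6371.01·arcsin(0.11980·sin(123.069°)) = 640.673 km
|dₓₜ| = 640.673 km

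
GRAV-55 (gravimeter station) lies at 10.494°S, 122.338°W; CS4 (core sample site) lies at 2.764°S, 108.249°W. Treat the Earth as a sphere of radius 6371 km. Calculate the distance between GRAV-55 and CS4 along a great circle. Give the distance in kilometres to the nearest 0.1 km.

1776.6 km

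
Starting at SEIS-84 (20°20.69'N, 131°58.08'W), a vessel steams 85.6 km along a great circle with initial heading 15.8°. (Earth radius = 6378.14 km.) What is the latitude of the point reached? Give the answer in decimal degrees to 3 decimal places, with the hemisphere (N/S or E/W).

SEIS-84: φ = +20.34483°, λ = -131.96800°
δ = d/R = 85.6/6378.14 = 0.013421 rad
φ₂ = arcsin(sin φ₁ cos δ + cos φ₁ sin δ cos θ)
   = arcsin(0.34767·0.99991 + 0.93762·0.01342·0.96222) = 21.08459°
λ₂ = λ₁ + atan2(sin θ sin δ cos φ₁, cos δ − sin φ₁ sin φ₂) = -131.74361°

21.085°N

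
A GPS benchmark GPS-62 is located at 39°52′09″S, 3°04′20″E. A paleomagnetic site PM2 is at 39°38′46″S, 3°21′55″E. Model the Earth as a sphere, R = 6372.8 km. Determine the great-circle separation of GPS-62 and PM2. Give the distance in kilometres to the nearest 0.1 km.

35.3 km

GPS-62: φ = -39.86917°, λ = +3.07222°
PM2: φ = -39.64611°, λ = +3.36528°
Δφ = 0.2231°,  Δλ = 0.2931°
a = sin²(Δφ/2) + cos φ₁ cos φ₂ sin²(Δλ/2) = 0.000008
c = 2·arcsin(√a) = 0.005533 rad = 0.3170°
d = R·c = 6372.8 × 0.005533 = 35.3 km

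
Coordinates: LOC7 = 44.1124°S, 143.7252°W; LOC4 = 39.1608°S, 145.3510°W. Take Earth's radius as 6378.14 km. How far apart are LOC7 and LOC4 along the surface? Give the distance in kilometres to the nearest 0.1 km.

Δφ = 4.9516°,  Δλ = -1.6258°
a = sin²(Δφ/2) + cos φ₁ cos φ₂ sin²(Δλ/2) = 0.001978
c = 2·arcsin(√a) = 0.088980 rad = 5.0982°
d = R·c = 6378.14 × 0.088980 = 567.5 km

567.5 km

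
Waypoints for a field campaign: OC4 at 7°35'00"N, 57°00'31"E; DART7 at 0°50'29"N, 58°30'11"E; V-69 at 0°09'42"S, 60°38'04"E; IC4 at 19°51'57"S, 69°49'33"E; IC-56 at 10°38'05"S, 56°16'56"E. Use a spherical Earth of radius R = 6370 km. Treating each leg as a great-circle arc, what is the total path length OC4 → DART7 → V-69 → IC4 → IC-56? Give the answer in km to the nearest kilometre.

5215 km

OC4: φ = +7.58333°, λ = +57.00861°
DART7: φ = +0.84139°, λ = +58.50306°
V-69: φ = -0.16167°, λ = +60.63444°
IC4: φ = -19.86583°, λ = +69.82583°
IC-56: φ = -10.63472°, λ = +56.28222°
OC4→DART7: c = 0.120507 rad, d = 767.63 km
DART7→V-69: c = 0.041112 rad, d = 261.89 km
V-69→IC4: c = 0.378093 rad, d = 2408.45 km
IC4→IC-56: c = 0.278949 rad, d = 1776.91 km
Total = 767.63 + 261.89 + 2408.45 + 1776.91 = 5214.87 km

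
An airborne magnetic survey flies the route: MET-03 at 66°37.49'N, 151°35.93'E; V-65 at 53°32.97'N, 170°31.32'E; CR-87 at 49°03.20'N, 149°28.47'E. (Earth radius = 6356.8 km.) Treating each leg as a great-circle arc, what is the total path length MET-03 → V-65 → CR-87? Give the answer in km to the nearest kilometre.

3310 km

MET-03: φ = +66.62483°, λ = +151.59883°
V-65: φ = +53.54950°, λ = +170.52200°
CR-87: φ = +49.05333°, λ = +149.47450°
MET-03→V-65: c = 0.278991 rad, d = 1773.49 km
V-65→CR-87: c = 0.241646 rad, d = 1536.10 km
Total = 1773.49 + 1536.10 = 3309.59 km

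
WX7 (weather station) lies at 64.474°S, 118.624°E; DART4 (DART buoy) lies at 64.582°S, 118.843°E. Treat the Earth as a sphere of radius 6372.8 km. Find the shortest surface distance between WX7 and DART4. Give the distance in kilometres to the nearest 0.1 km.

Δφ = -0.1080°,  Δλ = 0.2190°
a = sin²(Δφ/2) + cos φ₁ cos φ₂ sin²(Δλ/2) = 0.000002
c = 2·arcsin(√a) = 0.002501 rad = 0.1433°
d = R·c = 6372.8 × 0.002501 = 15.9 km

15.9 km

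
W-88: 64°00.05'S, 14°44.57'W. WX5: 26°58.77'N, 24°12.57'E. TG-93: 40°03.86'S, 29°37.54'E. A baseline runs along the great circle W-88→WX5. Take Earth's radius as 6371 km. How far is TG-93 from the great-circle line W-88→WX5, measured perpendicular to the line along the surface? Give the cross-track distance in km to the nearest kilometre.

2103 km

W-88: φ = -64.00083°, λ = -14.74283°
WX5: φ = +26.97950°, λ = +24.20950°
TG-93: φ = -40.06433°, λ = +29.62567°
δ₁₃ = central angle W-88→TG-93 = 0.612289 rad  (haversine)
θ₁₃ = bearing W-88→TG-93 = 68.614°,  θ₁₂ = bearing W-88→WX5 = 34.285°
dₓₜ = R·arcsin(sin δ₁₃ · sin(θ₁₃ − θ₁₂)) = 6371·arcsin(0.57474·sin(34.329°)) = 2102.959 km
|dₓₜ| = 2102.959 km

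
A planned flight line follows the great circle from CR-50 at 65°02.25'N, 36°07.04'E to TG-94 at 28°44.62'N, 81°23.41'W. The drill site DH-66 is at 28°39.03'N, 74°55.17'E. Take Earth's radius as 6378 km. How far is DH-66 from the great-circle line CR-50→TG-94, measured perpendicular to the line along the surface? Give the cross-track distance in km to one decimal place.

74.8 km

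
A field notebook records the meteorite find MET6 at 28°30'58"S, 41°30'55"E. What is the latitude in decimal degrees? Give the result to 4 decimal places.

28° + 30′/60 + 58″/3600 = 28 + 0.50000 + 0.01611 = 28.5161°

28.5161°S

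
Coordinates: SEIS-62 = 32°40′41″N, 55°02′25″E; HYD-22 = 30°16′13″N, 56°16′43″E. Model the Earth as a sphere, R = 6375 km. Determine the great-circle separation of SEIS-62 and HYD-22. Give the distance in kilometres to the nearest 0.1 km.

SEIS-62: φ = +32.67806°, λ = +55.04028°
HYD-22: φ = +30.27028°, λ = +56.27861°
Δφ = -2.4078°,  Δλ = 1.2383°
a = sin²(Δφ/2) + cos φ₁ cos φ₂ sin²(Δλ/2) = 0.000526
c = 2·arcsin(√a) = 0.045887 rad = 2.6292°
d = R·c = 6375 × 0.045887 = 292.5 km

292.5 km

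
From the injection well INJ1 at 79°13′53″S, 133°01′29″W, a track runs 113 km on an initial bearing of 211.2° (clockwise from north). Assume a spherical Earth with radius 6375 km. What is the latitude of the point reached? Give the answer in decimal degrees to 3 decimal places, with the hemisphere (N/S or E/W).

80.086°S

INJ1: φ = -79.23139°, λ = -133.02472°
δ = d/R = 113/6375 = 0.017725 rad
φ₂ = arcsin(sin φ₁ cos δ + cos φ₁ sin δ cos θ)
   = arcsin(-0.98239·0.99984 + 0.18684·0.01772·-0.85536) = -80.08629°
λ₂ = λ₁ + atan2(sin θ sin δ cos φ₁, cos δ − sin φ₁ sin φ₂) = -136.08184°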